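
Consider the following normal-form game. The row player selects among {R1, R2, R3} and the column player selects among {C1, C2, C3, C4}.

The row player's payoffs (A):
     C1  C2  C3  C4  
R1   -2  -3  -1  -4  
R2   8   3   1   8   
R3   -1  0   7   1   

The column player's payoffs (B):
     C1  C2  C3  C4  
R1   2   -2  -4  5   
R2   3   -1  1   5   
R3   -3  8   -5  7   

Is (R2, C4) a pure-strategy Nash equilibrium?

Yes

Holding the column player at C4: the row player gets 8 from R2, versus -4 from R1, 1 from R3. No profitable deviation for the row player.
Holding the row player at R2: the column player gets 5 from C4, versus 3 from C1, -1 from C2, 1 from C3. No profitable deviation for the column player either.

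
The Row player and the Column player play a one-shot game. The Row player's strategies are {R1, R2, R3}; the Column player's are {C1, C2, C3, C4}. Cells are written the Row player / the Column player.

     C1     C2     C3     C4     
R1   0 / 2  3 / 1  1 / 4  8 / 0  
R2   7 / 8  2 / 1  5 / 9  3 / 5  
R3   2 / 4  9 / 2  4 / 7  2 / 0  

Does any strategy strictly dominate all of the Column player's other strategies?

A strategy is strictly dominant if it gives the Column player a strictly higher payoff than every other strategy, against every choice by the opponent.
C3 strictly dominates: vs R1: 4 > each of {2, 1, 0}; vs R2: 9 > each of {8, 1, 5}; vs R3: 7 > each of {4, 2, 0}.

C3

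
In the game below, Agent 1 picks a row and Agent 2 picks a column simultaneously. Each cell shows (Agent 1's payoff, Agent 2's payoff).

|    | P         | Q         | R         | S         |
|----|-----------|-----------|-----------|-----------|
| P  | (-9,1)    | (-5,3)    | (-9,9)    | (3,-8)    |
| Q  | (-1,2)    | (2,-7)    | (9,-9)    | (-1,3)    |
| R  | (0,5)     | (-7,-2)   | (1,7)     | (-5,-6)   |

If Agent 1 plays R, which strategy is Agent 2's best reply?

R

With Agent 1 fixed at R, Agent 2's payoffs are: P → 5, Q → -2, R → 7, S → -6.
The maximum is 7, achieved by R.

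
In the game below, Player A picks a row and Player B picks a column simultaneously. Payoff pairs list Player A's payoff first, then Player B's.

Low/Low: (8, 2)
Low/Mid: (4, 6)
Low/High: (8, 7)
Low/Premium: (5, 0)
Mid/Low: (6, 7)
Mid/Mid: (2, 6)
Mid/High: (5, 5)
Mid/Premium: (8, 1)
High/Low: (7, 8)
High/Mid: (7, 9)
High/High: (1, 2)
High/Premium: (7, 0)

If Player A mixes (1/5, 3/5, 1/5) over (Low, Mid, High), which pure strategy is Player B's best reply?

Mid

Player B's best reply maximizes expected payoff against the mix.
Low: (1/5)·2 + (3/5)·7 + (1/5)·8 = 31/5
Mid: (1/5)·6 + (3/5)·6 + (1/5)·9 = 33/5
High: (1/5)·7 + (3/5)·5 + (1/5)·2 = 24/5
Premium: (1/5)·0 + (3/5)·1 + (1/5)·0 = 3/5
Highest expected payoff is 33/5, from Mid.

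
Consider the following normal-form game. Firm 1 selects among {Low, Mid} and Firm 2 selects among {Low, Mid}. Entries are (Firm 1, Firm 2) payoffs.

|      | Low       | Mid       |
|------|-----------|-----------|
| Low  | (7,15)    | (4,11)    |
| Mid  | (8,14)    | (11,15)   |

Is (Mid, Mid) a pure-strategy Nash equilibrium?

Holding Firm 2 at Mid: Firm 1 gets 11 from Mid, versus 4 from Low. No profitable deviation for Firm 1.
Holding Firm 1 at Mid: Firm 2 gets 15 from Mid, versus 14 from Low. No profitable deviation for Firm 2 either.

Yes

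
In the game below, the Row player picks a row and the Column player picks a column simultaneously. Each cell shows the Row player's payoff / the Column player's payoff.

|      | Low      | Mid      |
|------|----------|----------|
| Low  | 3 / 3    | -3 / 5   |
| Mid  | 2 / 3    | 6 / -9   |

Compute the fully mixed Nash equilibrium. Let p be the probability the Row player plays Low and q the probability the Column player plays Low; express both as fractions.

Each player's mixing probability is pinned down by making the *other* player indifferent.
The Column player indifferent between Low and Mid: p·3 + (1−p)·3 = p·5 + (1−p)·(-9) ⟹ 3 + 0p = (-9) + 14p ⟹ p = 6/7.
The Row player indifferent between Low and Mid: q·3 + (1−q)·(-3) = q·2 + (1−q)·6 ⟹ (-3) + 6q = 6 + (-4)q ⟹ q = 9/10.

p = 6/7, q = 9/10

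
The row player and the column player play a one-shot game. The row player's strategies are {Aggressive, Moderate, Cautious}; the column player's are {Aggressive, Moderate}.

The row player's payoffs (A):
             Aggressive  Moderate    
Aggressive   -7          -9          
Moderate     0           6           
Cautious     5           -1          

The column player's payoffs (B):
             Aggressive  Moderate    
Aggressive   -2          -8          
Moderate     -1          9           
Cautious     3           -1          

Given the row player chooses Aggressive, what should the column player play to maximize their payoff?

Aggressive

With the row player fixed at Aggressive, the column player's payoffs are: Aggressive → -2, Moderate → -8.
The maximum is -2, achieved by Aggressive.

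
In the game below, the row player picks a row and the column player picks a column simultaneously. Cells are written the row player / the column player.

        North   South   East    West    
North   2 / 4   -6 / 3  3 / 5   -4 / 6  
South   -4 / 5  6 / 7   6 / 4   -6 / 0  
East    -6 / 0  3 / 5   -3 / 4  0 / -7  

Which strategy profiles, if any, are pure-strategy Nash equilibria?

Check mutual best responses: a cell is a NE iff neither player can gain by unilaterally deviating.
The row player's best responses — vs North: North (payoff 2); vs South: South (payoff 6); vs East: South (payoff 6); vs West: East (payoff 0).
The column player's best responses — vs North: West (payoff 6); vs South: South (payoff 7); vs East: South (payoff 5).
The only mutual best response is (South, South); neither player gains by switching there.

(South, South)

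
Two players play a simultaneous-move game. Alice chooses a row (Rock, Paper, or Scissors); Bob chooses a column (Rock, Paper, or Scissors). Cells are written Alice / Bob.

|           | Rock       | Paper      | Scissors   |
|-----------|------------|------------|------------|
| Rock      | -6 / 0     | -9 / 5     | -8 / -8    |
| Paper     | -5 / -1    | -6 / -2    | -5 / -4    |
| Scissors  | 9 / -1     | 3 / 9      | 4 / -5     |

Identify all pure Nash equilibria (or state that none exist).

A profile is a Nash equilibrium when each player is best-responding to the other.
Alice's best responses — vs Rock: Scissors (payoff 9); vs Paper: Scissors (payoff 3); vs Scissors: Scissors (payoff 4).
Bob's best responses — vs Rock: Paper (payoff 5); vs Paper: Rock (payoff -1); vs Scissors: Paper (payoff 9).
The only mutual best response is (Scissors, Paper); neither player gains by switching there.

(Scissors, Paper)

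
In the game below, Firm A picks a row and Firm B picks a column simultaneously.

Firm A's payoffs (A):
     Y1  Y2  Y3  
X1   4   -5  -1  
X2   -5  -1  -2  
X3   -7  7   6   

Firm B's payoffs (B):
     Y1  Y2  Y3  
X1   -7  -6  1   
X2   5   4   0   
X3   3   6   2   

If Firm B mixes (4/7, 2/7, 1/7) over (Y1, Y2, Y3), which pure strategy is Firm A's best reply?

X1

Firm A's best reply maximizes expected payoff against the mix.
X1: (4/7)·4 + (2/7)·(-5) + (1/7)·(-1) = 5/7
X2: (4/7)·(-5) + (2/7)·(-1) + (1/7)·(-2) = -24/7
X3: (4/7)·(-7) + (2/7)·7 + (1/7)·6 = -8/7
Highest expected payoff is 5/7, from X1.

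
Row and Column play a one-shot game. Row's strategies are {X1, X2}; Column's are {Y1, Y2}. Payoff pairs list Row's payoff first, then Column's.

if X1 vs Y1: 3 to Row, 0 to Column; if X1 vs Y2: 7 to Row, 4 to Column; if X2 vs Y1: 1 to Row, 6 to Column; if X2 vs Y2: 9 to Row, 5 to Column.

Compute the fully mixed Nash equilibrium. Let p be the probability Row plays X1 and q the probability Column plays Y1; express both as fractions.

In a mixed NE each player is indifferent between their pure strategies, so the opponent's mix sets the indifference.
Column indifferent between Y1 and Y2: p·0 + (1−p)·6 = p·4 + (1−p)·5 ⟹ 6 + (-6)p = 5 + (-1)p ⟹ p = 1/5.
Row indifferent between X1 and X2: q·3 + (1−q)·7 = q·1 + (1−q)·9 ⟹ 7 + (-4)q = 9 + (-8)q ⟹ q = 1/2.

p = 1/5, q = 1/2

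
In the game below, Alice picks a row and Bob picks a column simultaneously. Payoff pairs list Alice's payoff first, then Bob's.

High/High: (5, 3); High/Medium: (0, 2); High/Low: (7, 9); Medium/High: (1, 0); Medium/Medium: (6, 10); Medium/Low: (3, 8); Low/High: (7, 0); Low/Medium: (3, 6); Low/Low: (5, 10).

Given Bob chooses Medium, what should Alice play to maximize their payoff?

With Bob fixed at Medium, Alice's payoffs are: High → 0, Medium → 6, Low → 3.
The maximum is 6, achieved by Medium.

Medium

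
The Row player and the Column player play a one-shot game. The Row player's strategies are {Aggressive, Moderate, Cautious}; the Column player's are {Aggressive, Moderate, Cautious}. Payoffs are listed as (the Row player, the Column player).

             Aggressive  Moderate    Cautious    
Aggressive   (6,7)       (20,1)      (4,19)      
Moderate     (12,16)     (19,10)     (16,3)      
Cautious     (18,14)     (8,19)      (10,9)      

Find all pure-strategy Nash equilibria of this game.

No pure-strategy Nash equilibrium

A profile is a Nash equilibrium when each player is best-responding to the other.
The Row player's best responses — vs Aggressive: Cautious (payoff 18); vs Moderate: Aggressive (payoff 20); vs Cautious: Moderate (payoff 16).
The Column player's best responses — vs Aggressive: Cautious (payoff 19); vs Moderate: Aggressive (payoff 16); vs Cautious: Moderate (payoff 19).
No cell has both players best-responding. For instance, the Row player's best reply to Aggressive is Cautious, but against Cautious the Column player prefers Moderate over Aggressive.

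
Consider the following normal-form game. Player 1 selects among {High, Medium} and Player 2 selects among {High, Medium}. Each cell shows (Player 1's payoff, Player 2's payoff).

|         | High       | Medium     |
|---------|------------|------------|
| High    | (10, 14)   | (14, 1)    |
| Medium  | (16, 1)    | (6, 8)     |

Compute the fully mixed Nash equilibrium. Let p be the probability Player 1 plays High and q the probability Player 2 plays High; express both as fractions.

Each player's mixing probability is pinned down by making the *other* player indifferent.
Player 2 indifferent between High and Medium: p·14 + (1−p)·1 = p·1 + (1−p)·8 ⟹ 1 + 13p = 8 + (-7)p ⟹ p = 7/20.
Player 1 indifferent between High and Medium: q·10 + (1−q)·14 = q·16 + (1−q)·6 ⟹ 14 + (-4)q = 6 + 10q ⟹ q = 4/7.

p = 7/20, q = 4/7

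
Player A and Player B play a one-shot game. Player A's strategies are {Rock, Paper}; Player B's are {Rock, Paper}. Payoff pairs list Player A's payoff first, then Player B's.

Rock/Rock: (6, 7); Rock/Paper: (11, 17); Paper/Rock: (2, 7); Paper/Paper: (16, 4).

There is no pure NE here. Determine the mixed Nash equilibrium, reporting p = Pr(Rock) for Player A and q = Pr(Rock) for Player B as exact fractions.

p = 3/13, q = 5/9

In a mixed NE each player is indifferent between their pure strategies, so the opponent's mix sets the indifference.
Player B indifferent between Rock and Paper: p·7 + (1−p)·7 = p·17 + (1−p)·4 ⟹ 7 + 0p = 4 + 13p ⟹ p = 3/13.
Player A indifferent between Rock and Paper: q·6 + (1−q)·11 = q·2 + (1−q)·16 ⟹ 11 + (-5)q = 16 + (-14)q ⟹ q = 5/9.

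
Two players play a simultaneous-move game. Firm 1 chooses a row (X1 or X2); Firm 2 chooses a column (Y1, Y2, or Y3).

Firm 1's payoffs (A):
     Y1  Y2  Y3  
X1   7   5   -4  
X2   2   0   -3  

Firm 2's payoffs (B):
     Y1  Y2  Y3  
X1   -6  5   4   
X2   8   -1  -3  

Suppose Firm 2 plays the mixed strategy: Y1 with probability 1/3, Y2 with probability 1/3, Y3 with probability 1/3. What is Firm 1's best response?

Compute Firm 1's expected payoff from each pure strategy against the given mix.
X1: (1/3)·7 + (1/3)·5 + (1/3)·(-4) = 8/3
X2: (1/3)·2 + (1/3)·0 + (1/3)·(-3) = -1/3
Highest expected payoff is 8/3, from X1.

X1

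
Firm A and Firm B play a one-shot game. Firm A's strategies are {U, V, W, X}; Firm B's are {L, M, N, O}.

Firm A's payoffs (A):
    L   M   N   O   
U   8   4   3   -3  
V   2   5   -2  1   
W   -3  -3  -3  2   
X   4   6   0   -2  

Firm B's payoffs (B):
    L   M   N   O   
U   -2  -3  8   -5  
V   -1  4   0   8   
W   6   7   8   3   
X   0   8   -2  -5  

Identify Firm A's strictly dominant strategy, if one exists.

Check whether one of Firm A's strategies beats all alternatives regardless of what the opponent does.
U is not dominant: against M, V gives 5 > 4.
V is not dominant: against L, U gives 8 > 2.
W is not dominant: against L, U gives 8 > -3.
X is not dominant: against L, U gives 8 > 4.
No single strategy is best against every opponent action.

No strictly dominant strategy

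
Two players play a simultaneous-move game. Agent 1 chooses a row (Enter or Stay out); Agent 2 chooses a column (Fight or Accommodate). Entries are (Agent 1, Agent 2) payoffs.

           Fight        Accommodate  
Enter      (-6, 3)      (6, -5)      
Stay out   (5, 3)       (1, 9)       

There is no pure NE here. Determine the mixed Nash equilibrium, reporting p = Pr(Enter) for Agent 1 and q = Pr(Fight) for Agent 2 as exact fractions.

Each player's mixing probability is pinned down by making the *other* player indifferent.
Agent 2 indifferent between Fight and Accommodate: p·3 + (1−p)·3 = p·(-5) + (1−p)·9 ⟹ 3 + 0p = 9 + (-14)p ⟹ p = 3/7.
Agent 1 indifferent between Enter and Stay out: q·(-6) + (1−q)·6 = q·5 + (1−q)·1 ⟹ 6 + (-12)q = 1 + 4q ⟹ q = 5/16.

p = 3/7, q = 5/16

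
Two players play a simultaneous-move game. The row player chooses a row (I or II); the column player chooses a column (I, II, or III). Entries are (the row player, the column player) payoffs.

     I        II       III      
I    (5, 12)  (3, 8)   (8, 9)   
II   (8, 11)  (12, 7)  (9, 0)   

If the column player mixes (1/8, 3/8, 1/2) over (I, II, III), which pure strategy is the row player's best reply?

The row player's best reply maximizes expected payoff against the mix.
I: (1/8)·5 + (3/8)·3 + (1/2)·8 = 23/4
II: (1/8)·8 + (3/8)·12 + (1/2)·9 = 10
Highest expected payoff is 10, from II.

II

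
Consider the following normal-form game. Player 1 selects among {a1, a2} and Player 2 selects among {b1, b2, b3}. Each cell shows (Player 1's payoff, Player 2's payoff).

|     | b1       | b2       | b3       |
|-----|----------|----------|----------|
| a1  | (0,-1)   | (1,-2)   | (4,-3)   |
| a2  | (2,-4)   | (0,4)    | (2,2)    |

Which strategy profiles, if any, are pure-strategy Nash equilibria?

A profile is a Nash equilibrium when each player is best-responding to the other.
Player 1's best responses — vs b1: a2 (payoff 2); vs b2: a1 (payoff 1); vs b3: a1 (payoff 4).
Player 2's best responses — vs a1: b1 (payoff -1); vs a2: b2 (payoff 4).
No cell has both players best-responding. For instance, Player 1's best reply to b1 is a2, but against a2 Player 2 prefers b2 over b1.

None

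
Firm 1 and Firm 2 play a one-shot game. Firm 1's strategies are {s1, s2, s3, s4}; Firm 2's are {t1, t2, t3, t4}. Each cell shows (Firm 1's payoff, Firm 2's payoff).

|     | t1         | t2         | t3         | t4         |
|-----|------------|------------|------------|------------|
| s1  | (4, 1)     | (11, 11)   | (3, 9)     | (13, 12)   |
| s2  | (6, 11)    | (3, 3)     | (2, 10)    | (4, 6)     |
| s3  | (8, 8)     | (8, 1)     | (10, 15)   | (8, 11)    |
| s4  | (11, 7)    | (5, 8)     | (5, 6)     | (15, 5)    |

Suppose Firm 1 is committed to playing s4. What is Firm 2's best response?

With Firm 1 fixed at s4, Firm 2's payoffs are: t1 → 7, t2 → 8, t3 → 6, t4 → 5.
The maximum is 8, achieved by t2.

t2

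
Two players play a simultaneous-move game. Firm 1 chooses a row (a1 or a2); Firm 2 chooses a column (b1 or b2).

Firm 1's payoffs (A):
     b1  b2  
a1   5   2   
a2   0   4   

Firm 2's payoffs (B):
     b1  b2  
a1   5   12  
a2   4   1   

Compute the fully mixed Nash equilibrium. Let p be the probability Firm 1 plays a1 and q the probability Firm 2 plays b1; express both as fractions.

p = 3/10, q = 2/7

In a mixed NE each player is indifferent between their pure strategies, so the opponent's mix sets the indifference.
Firm 2 indifferent between b1 and b2: p·5 + (1−p)·4 = p·12 + (1−p)·1 ⟹ 4 + 1p = 1 + 11p ⟹ p = 3/10.
Firm 1 indifferent between a1 and a2: q·5 + (1−q)·2 = q·0 + (1−q)·4 ⟹ 2 + 3q = 4 + (-4)q ⟹ q = 2/7.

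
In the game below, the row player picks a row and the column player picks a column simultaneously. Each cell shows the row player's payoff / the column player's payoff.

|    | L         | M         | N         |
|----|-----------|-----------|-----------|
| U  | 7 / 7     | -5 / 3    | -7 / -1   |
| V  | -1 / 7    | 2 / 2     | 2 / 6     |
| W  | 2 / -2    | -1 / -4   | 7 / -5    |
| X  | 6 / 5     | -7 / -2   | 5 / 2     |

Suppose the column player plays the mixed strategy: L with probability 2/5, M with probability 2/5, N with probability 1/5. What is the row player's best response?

W

The row player's best reply maximizes expected payoff against the mix.
U: (2/5)·7 + (2/5)·(-5) + (1/5)·(-7) = -3/5
V: (2/5)·(-1) + (2/5)·2 + (1/5)·2 = 4/5
W: (2/5)·2 + (2/5)·(-1) + (1/5)·7 = 9/5
X: (2/5)·6 + (2/5)·(-7) + (1/5)·5 = 3/5
Highest expected payoff is 9/5, from W.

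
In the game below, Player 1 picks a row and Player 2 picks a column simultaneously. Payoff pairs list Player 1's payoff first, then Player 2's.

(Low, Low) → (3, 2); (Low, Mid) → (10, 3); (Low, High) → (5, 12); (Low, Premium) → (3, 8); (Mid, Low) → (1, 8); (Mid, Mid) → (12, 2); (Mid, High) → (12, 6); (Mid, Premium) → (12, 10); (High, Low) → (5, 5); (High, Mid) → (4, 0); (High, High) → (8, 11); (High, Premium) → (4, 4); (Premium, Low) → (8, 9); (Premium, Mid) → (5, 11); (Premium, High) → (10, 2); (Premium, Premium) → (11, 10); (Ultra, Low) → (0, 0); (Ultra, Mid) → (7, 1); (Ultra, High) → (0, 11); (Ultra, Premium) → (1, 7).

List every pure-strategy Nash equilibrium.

(Mid, Premium)

Check mutual best responses: a cell is a NE iff neither player can gain by unilaterally deviating.
Player 1's best responses — vs Low: Premium (payoff 8); vs Mid: Mid (payoff 12); vs High: Mid (payoff 12); vs Premium: Mid (payoff 12).
Player 2's best responses — vs Low: High (payoff 12); vs Mid: Premium (payoff 10); vs High: High (payoff 11); vs Premium: Mid (payoff 11); vs Ultra: High (payoff 11).
The only mutual best response is (Mid, Premium); neither player gains by switching there.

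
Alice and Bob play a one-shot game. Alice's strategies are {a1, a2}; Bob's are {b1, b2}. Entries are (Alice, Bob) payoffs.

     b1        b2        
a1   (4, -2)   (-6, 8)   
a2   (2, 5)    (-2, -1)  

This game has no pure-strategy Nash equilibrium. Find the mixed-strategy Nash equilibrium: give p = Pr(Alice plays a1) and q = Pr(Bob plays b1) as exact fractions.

p = 3/8, q = 2/3

In a mixed NE each player is indifferent between their pure strategies, so the opponent's mix sets the indifference.
Bob indifferent between b1 and b2: p·(-2) + (1−p)·5 = p·8 + (1−p)·(-1) ⟹ 5 + (-7)p = (-1) + 9p ⟹ p = 3/8.
Alice indifferent between a1 and a2: q·4 + (1−q)·(-6) = q·2 + (1−q)·(-2) ⟹ (-6) + 10q = (-2) + 4q ⟹ q = 2/3.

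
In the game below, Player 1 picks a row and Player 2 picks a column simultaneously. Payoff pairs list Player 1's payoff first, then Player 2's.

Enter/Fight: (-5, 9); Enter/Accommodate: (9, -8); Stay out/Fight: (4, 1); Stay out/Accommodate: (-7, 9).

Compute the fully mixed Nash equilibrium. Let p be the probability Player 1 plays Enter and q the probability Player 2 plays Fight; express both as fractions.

p = 8/25, q = 16/25

In a mixed NE each player is indifferent between their pure strategies, so the opponent's mix sets the indifference.
Player 2 indifferent between Fight and Accommodate: p·9 + (1−p)·1 = p·(-8) + (1−p)·9 ⟹ 1 + 8p = 9 + (-17)p ⟹ p = 8/25.
Player 1 indifferent between Enter and Stay out: q·(-5) + (1−q)·9 = q·4 + (1−q)·(-7) ⟹ 9 + (-14)q = (-7) + 11q ⟹ q = 16/25.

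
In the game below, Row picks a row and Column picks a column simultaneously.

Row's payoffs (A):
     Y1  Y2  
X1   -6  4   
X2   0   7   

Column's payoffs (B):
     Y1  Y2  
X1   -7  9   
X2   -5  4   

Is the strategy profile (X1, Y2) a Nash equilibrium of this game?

No

Holding Column at Y2: Row gets 4 from X1 but could get 7 by switching to X2. Row has a profitable deviation.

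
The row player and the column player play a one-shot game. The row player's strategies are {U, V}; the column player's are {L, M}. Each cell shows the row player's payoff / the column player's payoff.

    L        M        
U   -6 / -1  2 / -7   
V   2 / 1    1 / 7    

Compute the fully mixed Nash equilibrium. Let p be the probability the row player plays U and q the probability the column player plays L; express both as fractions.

In a mixed NE each player is indifferent between their pure strategies, so the opponent's mix sets the indifference.
The column player indifferent between L and M: p·(-1) + (1−p)·1 = p·(-7) + (1−p)·7 ⟹ 1 + (-2)p = 7 + (-14)p ⟹ p = 1/2.
The row player indifferent between U and V: q·(-6) + (1−q)·2 = q·2 + (1−q)·1 ⟹ 2 + (-8)q = 1 + 1q ⟹ q = 1/9.

p = 1/2, q = 1/9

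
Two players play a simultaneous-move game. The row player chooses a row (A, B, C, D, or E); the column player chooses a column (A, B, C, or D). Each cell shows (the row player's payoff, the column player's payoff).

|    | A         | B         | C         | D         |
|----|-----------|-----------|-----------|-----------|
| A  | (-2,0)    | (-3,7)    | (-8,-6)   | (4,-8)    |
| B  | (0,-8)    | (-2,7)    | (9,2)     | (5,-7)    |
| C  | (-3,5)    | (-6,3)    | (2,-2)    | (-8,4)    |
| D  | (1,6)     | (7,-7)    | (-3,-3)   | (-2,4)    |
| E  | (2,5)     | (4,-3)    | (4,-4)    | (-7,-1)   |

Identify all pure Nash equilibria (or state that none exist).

Find each player's best response to every opponent strategy; NE are the intersections.
The row player's best responses — vs A: E (payoff 2); vs B: D (payoff 7); vs C: B (payoff 9); vs D: B (payoff 5).
The column player's best responses — vs A: B (payoff 7); vs B: B (payoff 7); vs C: A (payoff 5); vs D: A (payoff 6); vs E: A (payoff 5).
The only mutual best response is (E, A); neither player gains by switching there.

(E, A)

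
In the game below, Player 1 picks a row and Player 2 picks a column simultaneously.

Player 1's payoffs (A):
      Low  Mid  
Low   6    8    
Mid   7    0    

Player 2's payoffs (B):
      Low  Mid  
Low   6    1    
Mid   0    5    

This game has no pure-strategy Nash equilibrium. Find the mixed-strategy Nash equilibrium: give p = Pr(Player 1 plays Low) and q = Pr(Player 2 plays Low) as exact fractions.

In a mixed NE each player is indifferent between their pure strategies, so the opponent's mix sets the indifference.
Player 2 indifferent between Low and Mid: p·6 + (1−p)·0 = p·1 + (1−p)·5 ⟹ 0 + 6p = 5 + (-4)p ⟹ p = 1/2.
Player 1 indifferent between Low and Mid: q·6 + (1−q)·8 = q·7 + (1−q)·0 ⟹ 8 + (-2)q = 0 + 7q ⟹ q = 8/9.

p = 1/2, q = 8/9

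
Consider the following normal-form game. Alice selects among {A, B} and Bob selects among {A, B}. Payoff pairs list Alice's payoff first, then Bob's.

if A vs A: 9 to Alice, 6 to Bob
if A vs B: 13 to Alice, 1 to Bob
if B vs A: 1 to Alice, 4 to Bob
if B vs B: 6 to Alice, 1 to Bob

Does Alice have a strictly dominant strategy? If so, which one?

A

A strategy is strictly dominant if it gives Alice a strictly higher payoff than every other strategy, against every choice by the opponent.
A strictly dominates: vs A: 9 > 1; vs B: 13 > 6.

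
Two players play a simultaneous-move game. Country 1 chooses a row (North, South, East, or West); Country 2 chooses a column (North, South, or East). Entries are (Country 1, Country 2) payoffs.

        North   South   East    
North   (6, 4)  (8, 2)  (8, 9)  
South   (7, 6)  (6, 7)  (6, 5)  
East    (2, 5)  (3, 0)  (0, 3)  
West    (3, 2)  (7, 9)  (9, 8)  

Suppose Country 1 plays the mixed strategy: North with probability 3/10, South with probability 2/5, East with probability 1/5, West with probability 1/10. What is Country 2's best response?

Country 2's best reply maximizes expected payoff against the mix.
North: (3/10)·4 + (2/5)·6 + (1/5)·5 + (1/10)·2 = 24/5
South: (3/10)·2 + (2/5)·7 + (1/5)·0 + (1/10)·9 = 43/10
East: (3/10)·9 + (2/5)·5 + (1/5)·3 + (1/10)·8 = 61/10
Highest expected payoff is 61/10, from East.

East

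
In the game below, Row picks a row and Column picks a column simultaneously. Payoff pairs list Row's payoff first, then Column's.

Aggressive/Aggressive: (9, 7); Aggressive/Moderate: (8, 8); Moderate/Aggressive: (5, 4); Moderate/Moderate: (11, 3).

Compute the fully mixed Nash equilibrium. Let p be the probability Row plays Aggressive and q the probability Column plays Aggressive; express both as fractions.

p = 1/2, q = 3/7

In a mixed NE each player is indifferent between their pure strategies, so the opponent's mix sets the indifference.
Column indifferent between Aggressive and Moderate: p·7 + (1−p)·4 = p·8 + (1−p)·3 ⟹ 4 + 3p = 3 + 5p ⟹ p = 1/2.
Row indifferent between Aggressive and Moderate: q·9 + (1−q)·8 = q·5 + (1−q)·11 ⟹ 8 + 1q = 11 + (-6)q ⟹ q = 3/7.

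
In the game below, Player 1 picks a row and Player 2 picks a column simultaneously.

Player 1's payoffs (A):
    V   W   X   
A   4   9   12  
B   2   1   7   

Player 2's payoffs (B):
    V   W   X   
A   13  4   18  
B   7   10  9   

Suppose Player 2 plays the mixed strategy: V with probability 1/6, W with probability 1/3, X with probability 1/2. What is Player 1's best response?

Compute Player 1's expected payoff from each pure strategy against the given mix.
A: (1/6)·4 + (1/3)·9 + (1/2)·12 = 29/3
B: (1/6)·2 + (1/3)·1 + (1/2)·7 = 25/6
Highest expected payoff is 29/3, from A.

A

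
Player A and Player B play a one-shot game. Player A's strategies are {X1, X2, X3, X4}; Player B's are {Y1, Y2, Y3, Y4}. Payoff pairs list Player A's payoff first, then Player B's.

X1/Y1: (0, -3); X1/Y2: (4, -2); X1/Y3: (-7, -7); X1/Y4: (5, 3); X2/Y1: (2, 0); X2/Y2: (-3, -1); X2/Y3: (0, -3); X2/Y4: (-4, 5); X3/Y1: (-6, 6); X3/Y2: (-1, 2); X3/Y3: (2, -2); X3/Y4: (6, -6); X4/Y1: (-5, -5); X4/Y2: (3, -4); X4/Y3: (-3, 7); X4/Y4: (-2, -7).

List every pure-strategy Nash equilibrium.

None

Find each player's best response to every opponent strategy; NE are the intersections.
Player A's best responses — vs Y1: X2 (payoff 2); vs Y2: X1 (payoff 4); vs Y3: X3 (payoff 2); vs Y4: X3 (payoff 6).
Player B's best responses — vs X1: Y4 (payoff 3); vs X2: Y4 (payoff 5); vs X3: Y1 (payoff 6); vs X4: Y3 (payoff 7).
No cell has both players best-responding. For instance, Player A's best reply to Y4 is X3, but against X3 Player B prefers Y1 over Y4.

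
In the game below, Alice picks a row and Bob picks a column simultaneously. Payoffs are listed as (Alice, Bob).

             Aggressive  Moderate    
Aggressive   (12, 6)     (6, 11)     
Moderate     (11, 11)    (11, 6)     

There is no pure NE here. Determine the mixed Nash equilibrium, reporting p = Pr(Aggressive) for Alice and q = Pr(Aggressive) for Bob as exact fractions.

p = 1/2, q = 5/6

In a mixed NE each player is indifferent between their pure strategies, so the opponent's mix sets the indifference.
Bob indifferent between Aggressive and Moderate: p·6 + (1−p)·11 = p·11 + (1−p)·6 ⟹ 11 + (-5)p = 6 + 5p ⟹ p = 1/2.
Alice indifferent between Aggressive and Moderate: q·12 + (1−q)·6 = q·11 + (1−q)·11 ⟹ 6 + 6q = 11 + 0q ⟹ q = 5/6.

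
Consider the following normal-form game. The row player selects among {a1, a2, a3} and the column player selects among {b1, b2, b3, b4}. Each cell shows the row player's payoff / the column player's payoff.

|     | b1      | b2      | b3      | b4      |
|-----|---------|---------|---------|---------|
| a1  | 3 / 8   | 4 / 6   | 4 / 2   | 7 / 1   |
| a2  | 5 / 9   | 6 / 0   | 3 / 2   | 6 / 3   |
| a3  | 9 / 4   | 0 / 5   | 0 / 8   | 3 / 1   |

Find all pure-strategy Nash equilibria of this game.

A profile is a Nash equilibrium when each player is best-responding to the other.
The row player's best responses — vs b1: a3 (payoff 9); vs b2: a2 (payoff 6); vs b3: a1 (payoff 4); vs b4: a1 (payoff 7).
The column player's best responses — vs a1: b1 (payoff 8); vs a2: b1 (payoff 9); vs a3: b3 (payoff 8).
No cell has both players best-responding. For instance, the row player's best reply to b3 is a1, but against a1 the column player prefers b1 over b3.

No pure-strategy Nash equilibrium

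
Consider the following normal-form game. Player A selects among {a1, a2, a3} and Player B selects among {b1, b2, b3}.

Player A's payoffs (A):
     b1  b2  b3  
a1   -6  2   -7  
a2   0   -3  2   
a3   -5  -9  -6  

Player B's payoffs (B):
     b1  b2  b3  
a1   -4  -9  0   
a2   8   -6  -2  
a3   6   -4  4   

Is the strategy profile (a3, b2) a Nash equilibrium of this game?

Holding Player B at b2: Player A gets -9 from a3 but could get 2 by switching to a1. Player A has a profitable deviation.

No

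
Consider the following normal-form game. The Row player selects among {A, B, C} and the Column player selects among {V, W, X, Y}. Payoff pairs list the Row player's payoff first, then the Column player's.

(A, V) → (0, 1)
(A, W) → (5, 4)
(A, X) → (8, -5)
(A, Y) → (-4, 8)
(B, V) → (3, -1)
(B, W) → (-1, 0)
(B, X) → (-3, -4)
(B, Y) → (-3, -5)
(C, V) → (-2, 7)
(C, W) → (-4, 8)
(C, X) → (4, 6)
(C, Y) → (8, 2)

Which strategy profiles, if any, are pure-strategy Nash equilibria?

There is no pure-strategy Nash equilibrium

Check mutual best responses: a cell is a NE iff neither player can gain by unilaterally deviating.
The Row player's best responses — vs V: B (payoff 3); vs W: A (payoff 5); vs X: A (payoff 8); vs Y: C (payoff 8).
The Column player's best responses — vs A: Y (payoff 8); vs B: W (payoff 0); vs C: W (payoff 8).
No cell has both players best-responding. For instance, the Row player's best reply to W is A, but against A the Column player prefers Y over W.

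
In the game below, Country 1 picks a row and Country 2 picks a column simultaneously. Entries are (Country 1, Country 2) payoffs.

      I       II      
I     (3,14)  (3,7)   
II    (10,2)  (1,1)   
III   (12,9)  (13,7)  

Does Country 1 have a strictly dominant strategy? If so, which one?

Check whether one of Country 1's strategies beats all alternatives regardless of what the opponent does.
III strictly dominates: vs I: 12 > each of {3, 10}; vs II: 13 > each of {3, 1}.

III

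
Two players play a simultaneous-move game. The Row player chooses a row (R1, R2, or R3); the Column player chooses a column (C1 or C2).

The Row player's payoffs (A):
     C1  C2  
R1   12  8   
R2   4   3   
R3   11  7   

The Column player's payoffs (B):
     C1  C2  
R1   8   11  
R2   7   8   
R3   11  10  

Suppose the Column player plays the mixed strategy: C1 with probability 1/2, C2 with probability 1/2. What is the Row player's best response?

R1

The Row player's best reply maximizes expected payoff against the mix.
R1: (1/2)·12 + (1/2)·8 = 10
R2: (1/2)·4 + (1/2)·3 = 7/2
R3: (1/2)·11 + (1/2)·7 = 9
Highest expected payoff is 10, from R1.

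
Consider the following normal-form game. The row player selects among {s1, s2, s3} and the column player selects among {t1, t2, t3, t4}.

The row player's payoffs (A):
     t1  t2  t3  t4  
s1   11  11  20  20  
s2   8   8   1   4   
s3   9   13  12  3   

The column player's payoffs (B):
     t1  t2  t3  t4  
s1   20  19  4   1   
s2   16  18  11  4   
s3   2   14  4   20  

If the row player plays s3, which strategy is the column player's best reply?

With the row player fixed at s3, the column player's payoffs are: t1 → 2, t2 → 14, t3 → 4, t4 → 20.
The maximum is 20, achieved by t4.

t4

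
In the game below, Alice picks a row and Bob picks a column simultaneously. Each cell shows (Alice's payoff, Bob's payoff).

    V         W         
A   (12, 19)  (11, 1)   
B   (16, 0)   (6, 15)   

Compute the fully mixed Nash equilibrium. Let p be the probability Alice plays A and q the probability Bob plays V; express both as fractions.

p = 5/11, q = 5/9

Each player's mixing probability is pinned down by making the *other* player indifferent.
Bob indifferent between V and W: p·19 + (1−p)·0 = p·1 + (1−p)·15 ⟹ 0 + 19p = 15 + (-14)p ⟹ p = 5/11.
Alice indifferent between A and B: q·12 + (1−q)·11 = q·16 + (1−q)·6 ⟹ 11 + 1q = 6 + 10q ⟹ q = 5/9.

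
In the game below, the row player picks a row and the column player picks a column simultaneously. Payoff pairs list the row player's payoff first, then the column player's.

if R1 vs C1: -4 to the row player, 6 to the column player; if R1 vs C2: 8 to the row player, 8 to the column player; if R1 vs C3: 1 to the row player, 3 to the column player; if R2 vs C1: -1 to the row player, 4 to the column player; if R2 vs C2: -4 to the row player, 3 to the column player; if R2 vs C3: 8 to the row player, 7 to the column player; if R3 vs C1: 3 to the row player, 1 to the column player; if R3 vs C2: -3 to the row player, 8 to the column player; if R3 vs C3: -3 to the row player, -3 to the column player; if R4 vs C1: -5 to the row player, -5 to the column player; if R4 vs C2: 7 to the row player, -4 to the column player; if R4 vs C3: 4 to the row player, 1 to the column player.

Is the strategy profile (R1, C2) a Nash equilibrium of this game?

Holding the column player at C2: the row player gets 8 from R1, versus -4 from R2, -3 from R3, 7 from R4. No profitable deviation for the row player.
Holding the row player at R1: the column player gets 8 from C2, versus 6 from C1, 3 from C3. No profitable deviation for the column player either.

Yes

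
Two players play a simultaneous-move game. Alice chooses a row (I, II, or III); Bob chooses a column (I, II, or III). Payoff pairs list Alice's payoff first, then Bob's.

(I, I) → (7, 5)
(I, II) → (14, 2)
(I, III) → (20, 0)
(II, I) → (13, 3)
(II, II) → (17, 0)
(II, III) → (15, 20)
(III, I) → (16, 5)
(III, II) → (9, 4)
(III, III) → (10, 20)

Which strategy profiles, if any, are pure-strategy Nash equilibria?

None

A profile is a Nash equilibrium when each player is best-responding to the other.
Alice's best responses — vs I: III (payoff 16); vs II: II (payoff 17); vs III: I (payoff 20).
Bob's best responses — vs I: I (payoff 5); vs II: III (payoff 20); vs III: III (payoff 20).
No cell has both players best-responding. For instance, Alice's best reply to II is II, but against II Bob prefers III over II.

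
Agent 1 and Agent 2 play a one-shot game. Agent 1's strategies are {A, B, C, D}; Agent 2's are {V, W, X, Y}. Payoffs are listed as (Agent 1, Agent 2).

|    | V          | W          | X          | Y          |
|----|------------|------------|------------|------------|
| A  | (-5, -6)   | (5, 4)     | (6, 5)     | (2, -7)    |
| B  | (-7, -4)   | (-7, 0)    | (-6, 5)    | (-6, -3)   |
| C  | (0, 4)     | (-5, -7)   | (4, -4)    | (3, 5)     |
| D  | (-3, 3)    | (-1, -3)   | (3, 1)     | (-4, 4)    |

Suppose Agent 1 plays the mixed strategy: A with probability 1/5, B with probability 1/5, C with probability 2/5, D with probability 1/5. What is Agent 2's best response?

Agent 2's best reply maximizes expected payoff against the mix.
V: (1/5)·(-6) + (1/5)·(-4) + (2/5)·4 + (1/5)·3 = 1/5
W: (1/5)·4 + (1/5)·0 + (2/5)·(-7) + (1/5)·(-3) = -13/5
X: (1/5)·5 + (1/5)·5 + (2/5)·(-4) + (1/5)·1 = 3/5
Y: (1/5)·(-7) + (1/5)·(-3) + (2/5)·5 + (1/5)·4 = 4/5
Highest expected payoff is 4/5, from Y.

Y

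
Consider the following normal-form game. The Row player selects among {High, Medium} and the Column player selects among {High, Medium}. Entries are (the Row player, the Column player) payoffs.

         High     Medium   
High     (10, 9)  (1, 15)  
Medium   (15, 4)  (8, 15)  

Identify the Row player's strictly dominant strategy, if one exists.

Medium

A strategy is strictly dominant if it gives the Row player a strictly higher payoff than every other strategy, against every choice by the opponent.
Medium strictly dominates: vs High: 15 > 10; vs Medium: 8 > 1.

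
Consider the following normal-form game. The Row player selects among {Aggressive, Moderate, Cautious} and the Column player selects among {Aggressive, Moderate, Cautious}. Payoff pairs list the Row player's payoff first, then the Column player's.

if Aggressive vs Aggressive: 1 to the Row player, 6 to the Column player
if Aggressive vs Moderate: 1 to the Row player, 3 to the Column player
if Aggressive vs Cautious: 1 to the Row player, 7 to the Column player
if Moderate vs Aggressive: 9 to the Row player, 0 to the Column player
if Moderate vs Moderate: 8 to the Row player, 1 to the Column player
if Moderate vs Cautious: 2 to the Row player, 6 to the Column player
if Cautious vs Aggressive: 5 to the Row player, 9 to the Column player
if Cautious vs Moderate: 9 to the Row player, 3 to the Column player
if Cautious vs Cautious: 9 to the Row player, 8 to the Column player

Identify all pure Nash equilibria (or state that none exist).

Check mutual best responses: a cell is a NE iff neither player can gain by unilaterally deviating.
The Row player's best responses — vs Aggressive: Moderate (payoff 9); vs Moderate: Cautious (payoff 9); vs Cautious: Cautious (payoff 9).
The Column player's best responses — vs Aggressive: Cautious (payoff 7); vs Moderate: Cautious (payoff 6); vs Cautious: Aggressive (payoff 9).
No cell has both players best-responding. For instance, the Row player's best reply to Cautious is Cautious, but against Cautious the Column player prefers Aggressive over Cautious.

No pure-strategy Nash equilibrium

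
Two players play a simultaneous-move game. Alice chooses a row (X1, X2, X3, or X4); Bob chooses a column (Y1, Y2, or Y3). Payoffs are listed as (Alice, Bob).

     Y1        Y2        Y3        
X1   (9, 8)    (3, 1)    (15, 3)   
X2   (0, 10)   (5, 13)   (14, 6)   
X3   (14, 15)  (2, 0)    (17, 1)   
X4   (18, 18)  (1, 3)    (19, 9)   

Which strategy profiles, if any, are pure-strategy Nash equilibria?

(X2, Y2) and (X4, Y1)

Find each player's best response to every opponent strategy; NE are the intersections.
Alice's best responses — vs Y1: X4 (payoff 18); vs Y2: X2 (payoff 5); vs Y3: X4 (payoff 19).
Bob's best responses — vs X1: Y1 (payoff 8); vs X2: Y2 (payoff 13); vs X3: Y1 (payoff 15); vs X4: Y1 (payoff 18).
Mutual best responses occur at (X2, Y2) and (X4, Y1); at each, neither player gains by switching.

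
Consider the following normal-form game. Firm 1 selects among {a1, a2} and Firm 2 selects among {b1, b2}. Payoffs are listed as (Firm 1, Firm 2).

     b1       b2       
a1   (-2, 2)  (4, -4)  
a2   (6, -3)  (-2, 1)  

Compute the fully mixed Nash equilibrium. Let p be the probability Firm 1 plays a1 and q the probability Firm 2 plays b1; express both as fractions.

p = 2/5, q = 3/7

In a mixed NE each player is indifferent between their pure strategies, so the opponent's mix sets the indifference.
Firm 2 indifferent between b1 and b2: p·2 + (1−p)·(-3) = p·(-4) + (1−p)·1 ⟹ (-3) + 5p = 1 + (-5)p ⟹ p = 2/5.
Firm 1 indifferent between a1 and a2: q·(-2) + (1−q)·4 = q·6 + (1−q)·(-2) ⟹ 4 + (-6)q = (-2) + 8q ⟹ q = 3/7.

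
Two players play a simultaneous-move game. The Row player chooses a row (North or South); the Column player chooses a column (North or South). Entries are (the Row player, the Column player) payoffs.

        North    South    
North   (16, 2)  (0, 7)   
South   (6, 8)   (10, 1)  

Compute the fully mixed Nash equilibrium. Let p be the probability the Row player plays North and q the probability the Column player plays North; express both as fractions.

p = 7/12, q = 1/2

In a mixed NE each player is indifferent between their pure strategies, so the opponent's mix sets the indifference.
The Column player indifferent between North and South: p·2 + (1−p)·8 = p·7 + (1−p)·1 ⟹ 8 + (-6)p = 1 + 6p ⟹ p = 7/12.
The Row player indifferent between North and South: q·16 + (1−q)·0 = q·6 + (1−q)·10 ⟹ 0 + 16q = 10 + (-4)q ⟹ q = 1/2.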